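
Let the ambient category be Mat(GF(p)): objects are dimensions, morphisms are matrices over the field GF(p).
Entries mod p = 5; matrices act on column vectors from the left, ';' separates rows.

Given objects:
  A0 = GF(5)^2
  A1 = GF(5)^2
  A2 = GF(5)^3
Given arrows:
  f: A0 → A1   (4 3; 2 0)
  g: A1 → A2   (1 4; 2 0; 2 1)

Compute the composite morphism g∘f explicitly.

  e0=(1,0) f→(4,2) g→(2,3,0)
  e1=(0,1) f→(3,0) g→(3,1,1)
composite: (2 3; 3 1; 0 1)

Answer: (2 3; 3 1; 0 1)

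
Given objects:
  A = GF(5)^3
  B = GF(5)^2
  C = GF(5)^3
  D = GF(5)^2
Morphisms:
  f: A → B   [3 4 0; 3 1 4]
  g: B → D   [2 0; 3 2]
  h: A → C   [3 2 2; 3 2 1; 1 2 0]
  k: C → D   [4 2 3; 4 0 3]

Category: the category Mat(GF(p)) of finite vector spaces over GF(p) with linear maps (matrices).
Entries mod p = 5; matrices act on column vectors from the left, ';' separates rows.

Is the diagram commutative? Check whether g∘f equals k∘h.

Along f;g (path 1):
  e0=⟨1,0,0⟩ f→⟨3,3⟩ g→⟨1,0⟩
  e1=⟨0,1,0⟩ f→⟨4,1⟩ g→⟨3,4⟩
  e2=⟨0,0,1⟩ f→⟨0,4⟩ g→⟨0,3⟩
  result₁ = [1 3 0; 0 4 3]
Along h;k (path 2):
  e0=⟨1,0,0⟩ h→⟨3,3,1⟩ k→⟨1,0⟩
  e1=⟨0,1,0⟩ h→⟨2,2,2⟩ k→⟨3,4⟩
  e2=⟨0,0,1⟩ h→⟨2,1,0⟩ k→⟨0,3⟩
  result₂ = [1 3 0; 0 4 3]
Equal? same morphism ✓

Answer: COMMUTES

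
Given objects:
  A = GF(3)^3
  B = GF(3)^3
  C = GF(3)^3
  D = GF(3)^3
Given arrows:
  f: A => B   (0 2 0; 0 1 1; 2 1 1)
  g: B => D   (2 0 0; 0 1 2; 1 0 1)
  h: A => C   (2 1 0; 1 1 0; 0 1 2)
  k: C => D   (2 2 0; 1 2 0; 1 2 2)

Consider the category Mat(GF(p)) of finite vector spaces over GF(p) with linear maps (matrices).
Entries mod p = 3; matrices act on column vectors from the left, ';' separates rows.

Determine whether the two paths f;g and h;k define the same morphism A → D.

Answer: DOES NOT COMMUTE

Derivation:
Along f;g (path 1):
  e0=[1,0,0] f=>[0,0,2] g=>[0,1,2]
  e1=[0,1,0] f=>[2,1,1] g=>[1,0,0]
  e2=[0,0,1] f=>[0,1,1] g=>[0,0,1]
  result₁ = (0 1 0; 1 0 0; 2 0 1)
Along h;k (path 2):
  e0=[1,0,0] h=>[2,1,0] k=>[0,1,1]
  e1=[0,1,0] h=>[1,1,1] k=>[1,0,2]
  e2=[0,0,1] h=>[0,0,2] k=>[0,0,1]
  result₂ = (0 1 0; 1 0 0; 1 2 1)
Equal? NO — does not commute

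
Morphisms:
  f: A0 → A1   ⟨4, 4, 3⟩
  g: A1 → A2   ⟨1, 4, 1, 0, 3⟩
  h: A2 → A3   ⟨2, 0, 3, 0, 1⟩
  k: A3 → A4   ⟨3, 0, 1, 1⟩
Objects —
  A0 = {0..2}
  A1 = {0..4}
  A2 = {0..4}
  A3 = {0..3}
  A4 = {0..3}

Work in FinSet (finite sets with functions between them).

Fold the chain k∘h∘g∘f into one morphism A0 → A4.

Answer: ⟨3, 3, 1⟩

Derivation:
  0 f→4 g→3 h→0 k→3
  1 f→4 g→3 h→0 k→3
  2 f→3 g→0 h→2 k→1
result: ⟨3, 3, 1⟩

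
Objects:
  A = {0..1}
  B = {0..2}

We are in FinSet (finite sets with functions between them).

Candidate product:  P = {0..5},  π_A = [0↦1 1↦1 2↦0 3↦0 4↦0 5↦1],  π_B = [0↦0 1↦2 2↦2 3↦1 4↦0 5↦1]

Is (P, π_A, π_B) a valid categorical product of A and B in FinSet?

|A|·|B| = 2·3 = 6;  |P| = 6
Check the pairing map k ↦ (π_A(k), π_B(k)):
  0 ↦ (1,0)
  1 ↦ (1,2)
  2 ↦ (0,2)
  3 ↦ (0,1)
  4 ↦ (0,0)
  5 ↦ (1,1)
distinct pairs in image: 6 / 6 needed
  → bijection onto A×B; projections well-typed.

Answer: VALID PRODUCT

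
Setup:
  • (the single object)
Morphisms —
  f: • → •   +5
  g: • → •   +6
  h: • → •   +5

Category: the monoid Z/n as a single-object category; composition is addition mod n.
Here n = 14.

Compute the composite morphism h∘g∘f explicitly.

  0 +5≡5 +6≡11 +5≡2  (mod 14)
⟦path⟧: +2

Answer: +2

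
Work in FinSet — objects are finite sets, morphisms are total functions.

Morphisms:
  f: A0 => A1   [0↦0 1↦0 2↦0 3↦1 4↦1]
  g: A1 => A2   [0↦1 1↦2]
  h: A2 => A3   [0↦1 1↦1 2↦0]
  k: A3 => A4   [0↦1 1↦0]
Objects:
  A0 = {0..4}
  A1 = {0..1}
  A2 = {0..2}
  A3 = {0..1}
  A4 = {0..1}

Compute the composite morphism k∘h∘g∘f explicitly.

Answer: [0↦0 1↦0 2↦0 3↦1 4↦1]

Derivation:
  0 f=>0 g=>1 h=>1 k=>0
  1 f=>0 g=>1 h=>1 k=>0
  2 f=>0 g=>1 h=>1 k=>0
  3 f=>1 g=>2 h=>0 k=>1
  4 f=>1 g=>2 h=>0 k=>1
result: [0↦0 1↦0 2↦0 3↦1 4↦1]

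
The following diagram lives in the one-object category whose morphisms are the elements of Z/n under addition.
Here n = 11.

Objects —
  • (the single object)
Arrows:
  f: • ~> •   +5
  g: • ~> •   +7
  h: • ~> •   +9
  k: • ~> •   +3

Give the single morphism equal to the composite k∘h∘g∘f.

Answer: +2

Trace:
  0 +5≡5 +7≡1 +9≡10 +3≡2  (mod 11)
⟦path⟧: +2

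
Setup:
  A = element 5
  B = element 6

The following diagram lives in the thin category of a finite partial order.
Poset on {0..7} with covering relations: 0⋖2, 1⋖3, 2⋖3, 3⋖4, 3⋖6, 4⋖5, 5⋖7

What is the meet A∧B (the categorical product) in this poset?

Answer: A∧B = 3

Derivation:
{x : x⊑A ∧ x⊑B} = {0,1,2,3}  (A=5, B=6)
  0 ⊑ 3
  1 ⊑ 3
  2 ⊑ 3
  3 ⊑ 3
glb = 3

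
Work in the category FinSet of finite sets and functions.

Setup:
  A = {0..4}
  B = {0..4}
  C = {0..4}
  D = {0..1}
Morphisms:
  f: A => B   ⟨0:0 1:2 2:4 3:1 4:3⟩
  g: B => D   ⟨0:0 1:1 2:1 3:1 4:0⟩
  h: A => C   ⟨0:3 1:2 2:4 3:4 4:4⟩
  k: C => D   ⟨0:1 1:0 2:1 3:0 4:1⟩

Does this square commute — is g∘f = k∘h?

Answer: DOES NOT COMMUTE

Trace:
Path 1 = f;g:
  0 f=>0 g=>0
  1 f=>2 g=>1
  2 f=>4 g=>0
  3 f=>1 g=>1
  4 f=>3 g=>1
  composite₁ = ⟨0:0 1:1 2:0 3:1 4:1⟩
Path 2 = h;k:
  0 h=>3 k=>0
  1 h=>2 k=>1
  2 h=>4 k=>1
  3 h=>4 k=>1
  4 h=>4 k=>1
  composite₂ = ⟨0:0 1:1 2:1 3:1 4:1⟩
Equal? differ; not commutative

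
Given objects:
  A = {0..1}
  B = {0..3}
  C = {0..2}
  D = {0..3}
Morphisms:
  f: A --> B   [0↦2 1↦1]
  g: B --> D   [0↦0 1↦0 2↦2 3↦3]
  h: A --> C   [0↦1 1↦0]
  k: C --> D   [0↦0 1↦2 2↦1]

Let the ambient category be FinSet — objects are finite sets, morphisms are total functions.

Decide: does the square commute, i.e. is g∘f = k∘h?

1) trace f;g:
  0 f-->2 g-->2
  1 f-->1 g-->0
  composite₁ = [0↦2 1↦0]
2) trace h;k:
  0 h-->1 k-->2
  1 h-->0 k-->0
  composite₂ = [0↦2 1↦0]
Equal? YES — commutes

Answer: COMMUTES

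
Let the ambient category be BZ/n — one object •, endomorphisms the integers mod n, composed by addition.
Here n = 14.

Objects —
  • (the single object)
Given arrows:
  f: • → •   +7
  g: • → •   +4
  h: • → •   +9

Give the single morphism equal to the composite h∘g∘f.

Answer: +6

Derivation:
  0 +7≡7 +4≡11 +9≡6  (mod 14)
result: +6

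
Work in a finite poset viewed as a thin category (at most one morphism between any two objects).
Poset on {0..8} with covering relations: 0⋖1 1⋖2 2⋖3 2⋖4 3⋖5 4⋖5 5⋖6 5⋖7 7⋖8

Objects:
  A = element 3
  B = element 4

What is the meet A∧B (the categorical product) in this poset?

Answer: A∧B = 2

Trace:
Common predecessors of 3,4: {0,1,2}
  0 ⊑ 2
  1 ⊑ 2
  2 ⊑ 2
glb = 2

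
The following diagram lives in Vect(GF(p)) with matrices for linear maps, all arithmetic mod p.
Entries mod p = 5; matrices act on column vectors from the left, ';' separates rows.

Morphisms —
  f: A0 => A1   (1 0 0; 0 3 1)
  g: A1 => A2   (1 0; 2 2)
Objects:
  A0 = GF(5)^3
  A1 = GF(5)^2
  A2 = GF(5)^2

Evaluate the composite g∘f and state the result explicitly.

Answer: (1 0 0; 2 1 2)

Work:
  e0=[1,0,0] f=>[1,0] g=>[1,2]
  e1=[0,1,0] f=>[0,3] g=>[0,1]
  e2=[0,0,1] f=>[0,1] g=>[0,2]
result: (1 0 0; 2 1 2)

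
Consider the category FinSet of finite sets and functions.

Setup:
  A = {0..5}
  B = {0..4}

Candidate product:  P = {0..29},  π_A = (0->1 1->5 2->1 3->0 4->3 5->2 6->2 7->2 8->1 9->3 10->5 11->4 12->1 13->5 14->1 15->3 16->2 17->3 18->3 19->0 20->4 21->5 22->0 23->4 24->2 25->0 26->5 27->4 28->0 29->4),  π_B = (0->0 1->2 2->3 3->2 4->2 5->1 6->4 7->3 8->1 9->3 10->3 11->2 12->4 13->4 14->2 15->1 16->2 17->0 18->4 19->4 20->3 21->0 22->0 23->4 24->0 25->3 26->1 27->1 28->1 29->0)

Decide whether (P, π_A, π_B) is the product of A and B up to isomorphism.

Answer: VALID PRODUCT

Derivation:
|A|·|B| = 6·5 = 30;  |P| = 30
Check the pairing map k ↦ (π_A(k), π_B(k)):
  0 -> (1,0)
  1 -> (5,2)
  2 -> (1,3)
  3 -> (0,2)
  4 -> (3,2)
  5 -> (2,1)
  6 -> (2,4)
  7 -> (2,3)
  8 -> (1,1)
  9 -> (3,3)
  10 -> (5,3)
  11 -> (4,2)
  12 -> (1,4)
  13 -> (5,4)
  14 -> (1,2)
  15 -> (3,1)
  16 -> (2,2)
  17 -> (3,0)
  18 -> (3,4)
  19 -> (0,4)
  20 -> (4,3)
  21 -> (5,0)
  22 -> (0,0)
  23 -> (4,4)
  24 -> (2,0)
  25 -> (0,3)
  26 -> (5,1)
  27 -> (4,1)
  28 -> (0,1)
  29 -> (4,0)
distinct pairs in image: 30 / 30 needed
  → bijection onto A×B; projections well-typed.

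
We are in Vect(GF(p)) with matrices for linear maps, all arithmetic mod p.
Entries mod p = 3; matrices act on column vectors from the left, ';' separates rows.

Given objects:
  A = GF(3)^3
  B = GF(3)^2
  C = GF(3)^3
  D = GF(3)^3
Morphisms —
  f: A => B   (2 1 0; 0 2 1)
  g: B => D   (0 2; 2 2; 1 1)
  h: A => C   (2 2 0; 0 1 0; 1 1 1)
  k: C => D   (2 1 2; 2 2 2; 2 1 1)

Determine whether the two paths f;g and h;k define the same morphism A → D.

Answer: DOES NOT COMMUTE

Trace:
Path 1 = f;g:
  e0=[1,0,0] f=>[2,0] g=>[0,1,2]
  e1=[0,1,0] f=>[1,2] g=>[1,0,0]
  e2=[0,0,1] f=>[0,1] g=>[2,2,1]
  ⟦path⟧₁ = (0 1 2; 1 0 2; 2 0 1)
Path 2 = h;k:
  e0=[1,0,0] h=>[2,0,1] k=>[0,0,2]
  e1=[0,1,0] h=>[2,1,1] k=>[1,2,0]
  e2=[0,0,1] h=>[0,0,1] k=>[2,2,1]
  ⟦path⟧₂ = (0 1 2; 0 2 2; 2 0 1)
Equal? distinct morphisms ✗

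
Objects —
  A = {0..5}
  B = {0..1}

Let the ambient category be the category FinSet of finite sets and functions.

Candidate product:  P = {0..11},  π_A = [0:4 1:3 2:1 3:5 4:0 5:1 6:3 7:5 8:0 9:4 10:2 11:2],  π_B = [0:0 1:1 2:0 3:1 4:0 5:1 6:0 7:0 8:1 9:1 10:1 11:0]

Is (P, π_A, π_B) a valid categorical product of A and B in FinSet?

|A|·|B| = 6·2 = 12;  |P| = 12
Check the pairing map k ↦ (π_A(k), π_B(k)):
  0 : (4,0)
  1 : (3,1)
  2 : (1,0)
  3 : (5,1)
  4 : (0,0)
  5 : (1,1)
  6 : (3,0)
  7 : (5,0)
  8 : (0,1)
  9 : (4,1)
  10 : (2,1)
  11 : (2,0)
distinct pairs in image: 12 / 12 needed
  → bijection onto A×B; projections well-typed.

Answer: VALID PRODUCT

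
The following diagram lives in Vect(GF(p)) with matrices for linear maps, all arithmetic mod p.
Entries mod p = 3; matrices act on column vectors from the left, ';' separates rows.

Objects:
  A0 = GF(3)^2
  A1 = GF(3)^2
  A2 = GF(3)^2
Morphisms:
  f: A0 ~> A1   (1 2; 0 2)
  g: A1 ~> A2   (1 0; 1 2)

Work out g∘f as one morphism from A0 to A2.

  e0=⟨1,0⟩ f~>⟨1,0⟩ g~>⟨1,1⟩
  e1=⟨0,1⟩ f~>⟨2,2⟩ g~>⟨2,0⟩
composite: (1 2; 1 0)

Answer: (1 2; 1 0)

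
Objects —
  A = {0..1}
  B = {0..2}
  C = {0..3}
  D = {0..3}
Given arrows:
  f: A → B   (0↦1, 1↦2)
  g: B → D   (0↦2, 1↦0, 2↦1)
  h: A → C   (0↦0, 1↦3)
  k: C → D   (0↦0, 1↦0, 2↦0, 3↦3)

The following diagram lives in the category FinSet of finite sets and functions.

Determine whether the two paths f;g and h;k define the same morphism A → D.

Path 1 = f;g:
  0 f→1 g→0
  1 f→2 g→1
  ⟦path⟧₁ = (0↦0, 1↦1)
Path 2 = h;k:
  0 h→0 k→0
  1 h→3 k→3
  ⟦path⟧₂ = (0↦0, 1↦3)
Equal? differ; not commutative

Answer: DOES NOT COMMUTE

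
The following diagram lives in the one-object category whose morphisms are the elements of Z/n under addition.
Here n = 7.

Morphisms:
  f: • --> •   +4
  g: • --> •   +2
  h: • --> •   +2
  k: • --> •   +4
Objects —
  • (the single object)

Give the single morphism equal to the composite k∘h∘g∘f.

Answer: +5

Trace:
  0 +4≡4 +2≡6 +2≡1 +4≡5  (mod 7)
⟦path⟧: +5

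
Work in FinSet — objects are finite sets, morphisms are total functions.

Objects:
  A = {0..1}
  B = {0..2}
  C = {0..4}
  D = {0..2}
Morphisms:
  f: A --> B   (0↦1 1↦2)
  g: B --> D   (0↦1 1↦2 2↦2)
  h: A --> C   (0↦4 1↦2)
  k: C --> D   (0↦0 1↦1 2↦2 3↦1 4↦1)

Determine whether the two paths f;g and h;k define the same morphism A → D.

Along f;g (path 1):
  0 f-->1 g-->2
  1 f-->2 g-->2
  result₁ = (0↦2 1↦2)
Along h;k (path 2):
  0 h-->4 k-->1
  1 h-->2 k-->2
  result₂ = (0↦1 1↦2)
Equal? differ; not commutative

Answer: DOES NOT COMMUTE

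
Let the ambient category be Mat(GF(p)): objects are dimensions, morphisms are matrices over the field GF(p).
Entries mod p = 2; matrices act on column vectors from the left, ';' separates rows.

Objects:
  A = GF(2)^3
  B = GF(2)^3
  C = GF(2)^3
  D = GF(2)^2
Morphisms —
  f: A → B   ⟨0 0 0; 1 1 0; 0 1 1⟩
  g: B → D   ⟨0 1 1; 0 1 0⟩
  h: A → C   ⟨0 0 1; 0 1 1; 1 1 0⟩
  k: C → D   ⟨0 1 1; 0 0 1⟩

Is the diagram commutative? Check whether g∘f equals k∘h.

Answer: COMMUTES

Trace:
Along f;g (path 1):
  e0=[1,0,0] f→[0,1,0] g→[1,1]
  e1=[0,1,0] f→[0,1,1] g→[0,1]
  e2=[0,0,1] f→[0,0,1] g→[1,0]
  ⟦path⟧₁ = ⟨1 0 1; 1 1 0⟩
Along h;k (path 2):
  e0=[1,0,0] h→[0,0,1] k→[1,1]
  e1=[0,1,0] h→[0,1,1] k→[0,1]
  e2=[0,0,1] h→[1,1,0] k→[1,0]
  ⟦path⟧₂ = ⟨1 0 1; 1 1 0⟩
Equal? same morphism ✓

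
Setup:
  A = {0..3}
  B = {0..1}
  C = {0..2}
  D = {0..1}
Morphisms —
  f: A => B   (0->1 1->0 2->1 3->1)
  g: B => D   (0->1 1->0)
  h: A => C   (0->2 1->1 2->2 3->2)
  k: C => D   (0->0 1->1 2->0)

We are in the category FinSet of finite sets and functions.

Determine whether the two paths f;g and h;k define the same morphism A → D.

Along f;g (path 1):
  0 f=>1 g=>0
  1 f=>0 g=>1
  2 f=>1 g=>0
  3 f=>1 g=>0
  composite₁ = (0->0 1->1 2->0 3->0)
Along h;k (path 2):
  0 h=>2 k=>0
  1 h=>1 k=>1
  2 h=>2 k=>0
  3 h=>2 k=>0
  composite₂ = (0->0 1->1 2->0 3->0)
Equal? same morphism ✓

Answer: COMMUTES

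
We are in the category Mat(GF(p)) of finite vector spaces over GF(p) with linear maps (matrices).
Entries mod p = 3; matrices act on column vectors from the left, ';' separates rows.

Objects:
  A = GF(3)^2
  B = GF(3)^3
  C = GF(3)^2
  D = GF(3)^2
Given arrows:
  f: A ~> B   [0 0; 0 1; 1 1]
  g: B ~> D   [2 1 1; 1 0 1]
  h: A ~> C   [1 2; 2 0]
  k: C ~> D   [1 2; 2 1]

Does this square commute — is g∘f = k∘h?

Answer: DOES NOT COMMUTE

Work:
Path 1 = f;g:
  e0=[1,0] f~>[0,0,1] g~>[1,1]
  e1=[0,1] f~>[0,1,1] g~>[2,1]
  ⟦path⟧₁ = [1 2; 1 1]
Path 2 = h;k:
  e0=[1,0] h~>[1,2] k~>[2,1]
  e1=[0,1] h~>[2,0] k~>[2,1]
  ⟦path⟧₂ = [2 2; 1 1]
Equal? distinct morphisms ✗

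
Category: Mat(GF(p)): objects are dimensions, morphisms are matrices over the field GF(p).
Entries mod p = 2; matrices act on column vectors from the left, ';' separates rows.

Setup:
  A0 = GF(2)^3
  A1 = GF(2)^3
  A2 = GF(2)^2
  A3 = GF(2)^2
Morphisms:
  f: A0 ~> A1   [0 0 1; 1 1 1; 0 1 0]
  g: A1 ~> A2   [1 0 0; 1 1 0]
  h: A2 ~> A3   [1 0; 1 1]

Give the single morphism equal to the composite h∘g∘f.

  e0=(1,0,0) f~>(0,1,0) g~>(0,1) h~>(0,1)
  e1=(0,1,0) f~>(0,1,1) g~>(0,1) h~>(0,1)
  e2=(0,0,1) f~>(1,1,0) g~>(1,0) h~>(1,1)
result: [0 0 1; 1 1 1]

Answer: [0 0 1; 1 1 1]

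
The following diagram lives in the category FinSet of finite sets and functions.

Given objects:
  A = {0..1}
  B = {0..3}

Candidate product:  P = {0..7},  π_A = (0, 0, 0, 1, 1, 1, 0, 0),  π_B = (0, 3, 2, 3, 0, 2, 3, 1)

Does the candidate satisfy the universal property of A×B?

|A|·|B| = 2·4 = 8;  |P| = 8
Check the pairing map k ↦ (π_A(k), π_B(k)):
  0 ↦ (0,0)
  1 ↦ (0,3)
  2 ↦ (0,2)
  3 ↦ (1,3)
  4 ↦ (1,0)
  5 ↦ (1,2)
  6 ↦ (0,3)  ✗ repeats pair of k=1
  7 ↦ (0,1)
distinct pairs in image: 7 / 8 needed
  → (0,3) hit at k=1 and k=6

Answer: NOT A VALID PRODUCT — duplicate pair at indices 6,1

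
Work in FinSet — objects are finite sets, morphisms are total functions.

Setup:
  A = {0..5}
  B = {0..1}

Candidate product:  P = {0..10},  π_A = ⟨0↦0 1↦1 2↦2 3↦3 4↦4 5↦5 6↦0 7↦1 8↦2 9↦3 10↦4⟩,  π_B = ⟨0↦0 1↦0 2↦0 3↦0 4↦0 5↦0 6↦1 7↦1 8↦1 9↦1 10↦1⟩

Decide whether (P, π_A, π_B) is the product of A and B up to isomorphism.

|A|·|B| = 6·2 = 12;  |P| = 11
  → cardinalities differ; no bijection possible.

Answer: NOT A VALID PRODUCT — |P|=11 ≠ |A|·|B|=12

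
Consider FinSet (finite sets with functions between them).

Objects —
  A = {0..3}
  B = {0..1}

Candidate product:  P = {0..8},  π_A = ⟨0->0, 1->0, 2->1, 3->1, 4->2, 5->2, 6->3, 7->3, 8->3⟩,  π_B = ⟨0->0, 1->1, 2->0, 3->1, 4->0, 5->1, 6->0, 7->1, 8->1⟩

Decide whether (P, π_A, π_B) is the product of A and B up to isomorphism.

|A|·|B| = 4·2 = 8;  |P| = 9
  → cardinalities differ; no bijection possible.

Answer: NOT A VALID PRODUCT — |P|=9 ≠ |A|·|B|=8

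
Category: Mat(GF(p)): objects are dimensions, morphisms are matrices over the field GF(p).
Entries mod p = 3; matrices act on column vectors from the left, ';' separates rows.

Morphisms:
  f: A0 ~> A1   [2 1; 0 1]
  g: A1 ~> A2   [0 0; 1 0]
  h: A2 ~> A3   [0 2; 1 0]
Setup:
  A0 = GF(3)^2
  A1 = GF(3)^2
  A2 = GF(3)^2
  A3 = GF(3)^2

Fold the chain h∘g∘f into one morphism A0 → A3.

Answer: [1 2; 0 0]

Derivation:
  e0=(1,0) f~>(2,0) g~>(0,2) h~>(1,0)
  e1=(0,1) f~>(1,1) g~>(0,1) h~>(2,0)
result: [1 2; 0 0]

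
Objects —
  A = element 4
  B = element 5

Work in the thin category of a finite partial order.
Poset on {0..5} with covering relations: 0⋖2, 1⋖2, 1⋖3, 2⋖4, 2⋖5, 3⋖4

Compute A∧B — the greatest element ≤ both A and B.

Lower bounds of A=4 and B=5: {0,1,2}
  0 ⊑ 2
  1 ⊑ 2
  2 ⊑ 2
glb = 2

Answer: A∧B = 2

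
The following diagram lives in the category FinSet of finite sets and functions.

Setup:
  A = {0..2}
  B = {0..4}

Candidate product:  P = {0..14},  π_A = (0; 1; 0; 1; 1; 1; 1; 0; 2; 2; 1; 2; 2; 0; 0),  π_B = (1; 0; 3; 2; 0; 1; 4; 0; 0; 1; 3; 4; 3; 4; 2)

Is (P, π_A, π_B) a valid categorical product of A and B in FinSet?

|A|·|B| = 3·5 = 15;  |P| = 15
Check the pairing map k ↦ (π_A(k), π_B(k)):
  0 : (0,1)
  1 : (1,0)
  2 : (0,3)
  3 : (1,2)
  4 : (1,0)  ✗ repeats pair of k=1
  5 : (1,1)
  6 : (1,4)
  7 : (0,0)
  8 : (2,0)
  9 : (2,1)
  10 : (1,3)
  11 : (2,4)
  12 : (2,3)
  13 : (0,4)
  14 : (0,2)
distinct pairs in image: 14 / 15 needed
  → (1,0) hit at k=1 and k=4

Answer: NOT A VALID PRODUCT — duplicate pair at indices 1,4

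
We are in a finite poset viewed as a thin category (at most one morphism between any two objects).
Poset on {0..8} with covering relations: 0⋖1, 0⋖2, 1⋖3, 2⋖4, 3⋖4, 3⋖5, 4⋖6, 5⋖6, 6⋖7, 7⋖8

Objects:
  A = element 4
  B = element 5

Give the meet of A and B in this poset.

{x : x⊑A ∧ x⊑B} = {0,1,3}  (A=4, B=5)
  0 ⊑ 3
  1 ⊑ 3
  3 ⊑ 3
glb = 3

Answer: A∧B = 3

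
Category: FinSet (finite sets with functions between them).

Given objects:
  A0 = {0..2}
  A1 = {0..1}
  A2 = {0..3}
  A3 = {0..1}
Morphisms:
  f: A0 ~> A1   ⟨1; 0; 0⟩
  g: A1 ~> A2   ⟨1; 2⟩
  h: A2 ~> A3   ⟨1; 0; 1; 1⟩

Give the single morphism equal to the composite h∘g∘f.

Answer: ⟨1; 0; 0⟩

Trace:
  0 f~>1 g~>2 h~>1
  1 f~>0 g~>1 h~>0
  2 f~>0 g~>1 h~>0
⟦path⟧: ⟨1; 0; 0⟩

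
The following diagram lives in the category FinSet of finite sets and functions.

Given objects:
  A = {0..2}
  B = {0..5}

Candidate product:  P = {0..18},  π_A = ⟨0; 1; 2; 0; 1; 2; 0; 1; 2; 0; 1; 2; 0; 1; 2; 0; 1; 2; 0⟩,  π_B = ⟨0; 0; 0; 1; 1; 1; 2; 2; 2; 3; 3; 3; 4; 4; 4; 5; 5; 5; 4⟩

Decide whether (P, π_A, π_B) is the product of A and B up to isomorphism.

Answer: NOT A VALID PRODUCT — |P|=19 ≠ |A|·|B|=18

Trace:
|A|·|B| = 3·6 = 18;  |P| = 19
  → cardinalities differ; no bijection possible.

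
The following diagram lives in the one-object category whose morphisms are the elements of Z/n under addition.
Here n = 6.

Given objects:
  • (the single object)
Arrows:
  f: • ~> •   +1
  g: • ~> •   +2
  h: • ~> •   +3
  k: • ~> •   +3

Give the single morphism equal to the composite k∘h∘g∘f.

Answer: +3

Trace:
  0 +1≡1 +2≡3 +3≡0 +3≡3  (mod 6)
⟦path⟧: +3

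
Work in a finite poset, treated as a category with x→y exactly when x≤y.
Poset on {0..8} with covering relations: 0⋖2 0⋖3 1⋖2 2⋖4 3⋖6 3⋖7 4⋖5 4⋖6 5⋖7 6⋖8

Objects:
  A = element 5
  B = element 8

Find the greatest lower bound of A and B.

Common predecessors of 5,8: {0,1,2,4}
  0 ≤ 4
  1 ≤ 4
  2 ≤ 4
  4 ≤ 4
glb = 4

Answer: A∧B = 4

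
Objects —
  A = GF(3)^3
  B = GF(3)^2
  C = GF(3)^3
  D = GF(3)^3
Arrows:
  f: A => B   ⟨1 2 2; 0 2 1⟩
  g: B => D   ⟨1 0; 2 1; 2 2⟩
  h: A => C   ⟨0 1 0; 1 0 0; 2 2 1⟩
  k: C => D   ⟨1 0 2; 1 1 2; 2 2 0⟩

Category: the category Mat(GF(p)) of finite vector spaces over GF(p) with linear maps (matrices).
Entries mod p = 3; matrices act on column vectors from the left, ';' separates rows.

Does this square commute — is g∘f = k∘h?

Along f;g (path 1):
  e0=⟨1,0,0⟩ f=>⟨1,0⟩ g=>⟨1,2,2⟩
  e1=⟨0,1,0⟩ f=>⟨2,2⟩ g=>⟨2,0,2⟩
  e2=⟨0,0,1⟩ f=>⟨2,1⟩ g=>⟨2,2,0⟩
  ⟦path⟧₁ = ⟨1 2 2; 2 0 2; 2 2 0⟩
Along h;k (path 2):
  e0=⟨1,0,0⟩ h=>⟨0,1,2⟩ k=>⟨1,2,2⟩
  e1=⟨0,1,0⟩ h=>⟨1,0,2⟩ k=>⟨2,2,2⟩
  e2=⟨0,0,1⟩ h=>⟨0,0,1⟩ k=>⟨2,2,0⟩
  ⟦path⟧₂ = ⟨1 2 2; 2 2 2; 2 2 0⟩
Equal? distinct morphisms ✗

Answer: DOES NOT COMMUTE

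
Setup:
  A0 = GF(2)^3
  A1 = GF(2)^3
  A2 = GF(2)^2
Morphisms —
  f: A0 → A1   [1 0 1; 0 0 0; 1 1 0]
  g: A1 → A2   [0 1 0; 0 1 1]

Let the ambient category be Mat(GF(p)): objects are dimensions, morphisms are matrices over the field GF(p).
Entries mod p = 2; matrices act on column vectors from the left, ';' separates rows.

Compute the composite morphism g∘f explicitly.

  e0=[1,0,0] f→[1,0,1] g→[0,1]
  e1=[0,1,0] f→[0,0,1] g→[0,1]
  e2=[0,0,1] f→[1,0,0] g→[0,0]
composite: [0 0 0; 1 1 0]

Answer: [0 0 0; 1 1 0]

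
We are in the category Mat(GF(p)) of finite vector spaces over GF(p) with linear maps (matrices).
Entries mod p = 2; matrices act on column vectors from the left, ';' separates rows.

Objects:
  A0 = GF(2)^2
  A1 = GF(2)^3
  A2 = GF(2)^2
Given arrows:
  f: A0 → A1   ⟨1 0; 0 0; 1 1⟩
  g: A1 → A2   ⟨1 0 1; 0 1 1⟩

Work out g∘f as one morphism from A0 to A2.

  e0=[1,0] f→[1,0,1] g→[0,1]
  e1=[0,1] f→[0,0,1] g→[1,1]
composite: ⟨0 1; 1 1⟩

Answer: ⟨0 1; 1 1⟩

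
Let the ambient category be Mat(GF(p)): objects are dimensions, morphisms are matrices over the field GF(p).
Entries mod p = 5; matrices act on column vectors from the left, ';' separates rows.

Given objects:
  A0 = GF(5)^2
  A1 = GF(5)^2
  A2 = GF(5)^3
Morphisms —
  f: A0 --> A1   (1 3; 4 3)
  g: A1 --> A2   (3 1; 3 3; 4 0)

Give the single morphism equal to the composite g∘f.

Answer: (2 2; 0 3; 4 2)

Work:
  e0=[1,0] f-->[1,4] g-->[2,0,4]
  e1=[0,1] f-->[3,3] g-->[2,3,2]
result: (2 2; 0 3; 4 2)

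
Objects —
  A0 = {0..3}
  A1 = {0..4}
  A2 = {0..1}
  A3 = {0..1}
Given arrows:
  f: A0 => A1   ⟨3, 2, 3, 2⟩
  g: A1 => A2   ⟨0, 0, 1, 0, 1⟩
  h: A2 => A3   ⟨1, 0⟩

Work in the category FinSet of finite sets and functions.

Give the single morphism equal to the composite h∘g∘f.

Answer: ⟨1, 0, 1, 0⟩

Derivation:
  0 f=>3 g=>0 h=>1
  1 f=>2 g=>1 h=>0
  2 f=>3 g=>0 h=>1
  3 f=>2 g=>1 h=>0
⟦path⟧: ⟨1, 0, 1, 0⟩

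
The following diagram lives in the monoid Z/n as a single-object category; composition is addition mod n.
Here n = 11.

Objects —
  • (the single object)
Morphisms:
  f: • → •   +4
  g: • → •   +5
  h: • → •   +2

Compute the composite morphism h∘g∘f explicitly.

  0 +4≡4 +5≡9 +2≡0  (mod 11)
⟦path⟧: +0

Answer: +0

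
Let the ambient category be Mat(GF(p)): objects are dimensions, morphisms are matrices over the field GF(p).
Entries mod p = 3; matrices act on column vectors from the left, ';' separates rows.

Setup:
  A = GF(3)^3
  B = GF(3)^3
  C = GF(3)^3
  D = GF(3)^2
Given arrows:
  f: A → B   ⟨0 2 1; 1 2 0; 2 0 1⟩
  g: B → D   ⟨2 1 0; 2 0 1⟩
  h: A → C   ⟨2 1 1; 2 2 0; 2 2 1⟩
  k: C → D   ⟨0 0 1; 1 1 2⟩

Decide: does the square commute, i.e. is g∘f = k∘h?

1) trace f;g:
  e0=(1,0,0) f→(0,1,2) g→(1,2)
  e1=(0,1,0) f→(2,2,0) g→(0,1)
  e2=(0,0,1) f→(1,0,1) g→(2,0)
  composite₁ = ⟨1 0 2; 2 1 0⟩
2) trace h;k:
  e0=(1,0,0) h→(2,2,2) k→(2,2)
  e1=(0,1,0) h→(1,2,2) k→(2,1)
  e2=(0,0,1) h→(1,0,1) k→(1,0)
  composite₂ = ⟨2 2 1; 2 1 0⟩
Equal? NO — does not commute

Answer: DOES NOT COMMUTE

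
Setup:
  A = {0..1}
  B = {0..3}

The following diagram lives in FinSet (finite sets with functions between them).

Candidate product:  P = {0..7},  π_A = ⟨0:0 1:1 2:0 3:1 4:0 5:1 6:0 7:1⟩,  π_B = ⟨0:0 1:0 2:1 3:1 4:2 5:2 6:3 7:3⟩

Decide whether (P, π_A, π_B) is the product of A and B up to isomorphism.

Answer: VALID PRODUCT

Work:
|A|·|B| = 2·4 = 8;  |P| = 8
Check the pairing map k ↦ (π_A(k), π_B(k)):
  0 : (0,0)
  1 : (1,0)
  2 : (0,1)
  3 : (1,1)
  4 : (0,2)
  5 : (1,2)
  6 : (0,3)
  7 : (1,3)
distinct pairs in image: 8 / 8 needed
  → bijection onto A×B; projections well-typed.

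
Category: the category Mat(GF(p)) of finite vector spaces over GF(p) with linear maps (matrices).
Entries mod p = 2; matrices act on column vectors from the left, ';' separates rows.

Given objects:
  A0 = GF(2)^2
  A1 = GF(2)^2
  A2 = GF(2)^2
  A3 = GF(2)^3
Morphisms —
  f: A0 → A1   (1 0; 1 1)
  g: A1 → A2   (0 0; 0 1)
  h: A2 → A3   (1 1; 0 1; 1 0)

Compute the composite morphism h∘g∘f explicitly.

  e0=(1,0) f→(1,1) g→(0,1) h→(1,1,0)
  e1=(0,1) f→(0,1) g→(0,1) h→(1,1,0)
⟦path⟧: (1 1; 1 1; 0 0)

Answer: (1 1; 1 1; 0 0)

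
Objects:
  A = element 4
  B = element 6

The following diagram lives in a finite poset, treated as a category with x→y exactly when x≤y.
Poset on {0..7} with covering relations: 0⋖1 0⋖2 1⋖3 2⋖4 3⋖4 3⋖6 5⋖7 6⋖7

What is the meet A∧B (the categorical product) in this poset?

Answer: A∧B = 3

Trace:
Lower bounds of A=4 and B=6: {0,1,3}
  0 ≤ 3
  1 ≤ 3
  3 ≤ 3
glb = 3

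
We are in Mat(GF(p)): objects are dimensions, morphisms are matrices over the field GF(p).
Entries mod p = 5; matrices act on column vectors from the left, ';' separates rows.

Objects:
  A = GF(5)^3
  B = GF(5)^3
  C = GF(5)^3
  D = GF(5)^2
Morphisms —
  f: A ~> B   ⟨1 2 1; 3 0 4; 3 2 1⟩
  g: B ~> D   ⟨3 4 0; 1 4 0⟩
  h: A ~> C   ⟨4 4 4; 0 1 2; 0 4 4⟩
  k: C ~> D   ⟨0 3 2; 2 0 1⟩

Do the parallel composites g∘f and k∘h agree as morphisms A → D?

Along f;g (path 1):
  e0=[1,0,0] f~>[1,3,3] g~>[0,3]
  e1=[0,1,0] f~>[2,0,2] g~>[1,2]
  e2=[0,0,1] f~>[1,4,1] g~>[4,2]
  result₁ = ⟨0 1 4; 3 2 2⟩
Along h;k (path 2):
  e0=[1,0,0] h~>[4,0,0] k~>[0,3]
  e1=[0,1,0] h~>[4,1,4] k~>[1,2]
  e2=[0,0,1] h~>[4,2,4] k~>[4,2]
  result₂ = ⟨0 1 4; 3 2 2⟩
Equal? YES — commutes

Answer: COMMUTES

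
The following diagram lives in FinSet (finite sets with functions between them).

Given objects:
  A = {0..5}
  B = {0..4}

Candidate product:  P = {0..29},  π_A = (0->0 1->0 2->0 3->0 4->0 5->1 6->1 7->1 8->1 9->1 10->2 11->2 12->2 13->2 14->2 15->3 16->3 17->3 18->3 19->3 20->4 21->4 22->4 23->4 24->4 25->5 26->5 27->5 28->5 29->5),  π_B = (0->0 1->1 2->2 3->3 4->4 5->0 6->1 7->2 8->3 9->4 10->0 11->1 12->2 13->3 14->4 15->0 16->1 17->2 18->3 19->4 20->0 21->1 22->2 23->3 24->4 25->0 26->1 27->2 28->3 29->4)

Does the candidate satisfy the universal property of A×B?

Answer: VALID PRODUCT

Work:
|A|·|B| = 6·5 = 30;  |P| = 30
Check the pairing map k ↦ (π_A(k), π_B(k)):
  0 -> (0,0)
  1 -> (0,1)
  2 -> (0,2)
  3 -> (0,3)
  4 -> (0,4)
  5 -> (1,0)
  6 -> (1,1)
  7 -> (1,2)
  8 -> (1,3)
  9 -> (1,4)
  10 -> (2,0)
  11 -> (2,1)
  12 -> (2,2)
  13 -> (2,3)
  14 -> (2,4)
  15 -> (3,0)
  16 -> (3,1)
  17 -> (3,2)
  18 -> (3,3)
  19 -> (3,4)
  20 -> (4,0)
  21 -> (4,1)
  22 -> (4,2)
  23 -> (4,3)
  24 -> (4,4)
  25 -> (5,0)
  26 -> (5,1)
  27 -> (5,2)
  28 -> (5,3)
  29 -> (5,4)
distinct pairs in image: 30 / 30 needed
  → bijection onto A×B; projections well-typed.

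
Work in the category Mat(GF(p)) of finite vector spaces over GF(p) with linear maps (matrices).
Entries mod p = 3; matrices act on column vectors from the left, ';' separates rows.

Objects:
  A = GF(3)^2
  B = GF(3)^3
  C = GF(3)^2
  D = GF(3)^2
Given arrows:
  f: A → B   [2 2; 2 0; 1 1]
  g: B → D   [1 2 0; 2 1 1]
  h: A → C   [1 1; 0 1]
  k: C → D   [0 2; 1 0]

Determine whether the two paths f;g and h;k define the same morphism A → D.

Path 1 = f;g:
  e0=[1,0] f→[2,2,1] g→[0,1]
  e1=[0,1] f→[2,0,1] g→[2,2]
  result₁ = [0 2; 1 2]
Path 2 = h;k:
  e0=[1,0] h→[1,0] k→[0,1]
  e1=[0,1] h→[1,1] k→[2,1]
  result₂ = [0 2; 1 1]
Equal? NO — does not commute

Answer: DOES NOT COMMUTE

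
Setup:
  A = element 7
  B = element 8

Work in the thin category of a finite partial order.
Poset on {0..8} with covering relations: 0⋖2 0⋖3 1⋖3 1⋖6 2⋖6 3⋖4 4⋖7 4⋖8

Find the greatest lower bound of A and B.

Lower bounds of A=7 and B=8: {0,1,3,4}
  0 <= 4
  1 <= 4
  3 <= 4
  4 <= 4
glb = 4

Answer: A∧B = 4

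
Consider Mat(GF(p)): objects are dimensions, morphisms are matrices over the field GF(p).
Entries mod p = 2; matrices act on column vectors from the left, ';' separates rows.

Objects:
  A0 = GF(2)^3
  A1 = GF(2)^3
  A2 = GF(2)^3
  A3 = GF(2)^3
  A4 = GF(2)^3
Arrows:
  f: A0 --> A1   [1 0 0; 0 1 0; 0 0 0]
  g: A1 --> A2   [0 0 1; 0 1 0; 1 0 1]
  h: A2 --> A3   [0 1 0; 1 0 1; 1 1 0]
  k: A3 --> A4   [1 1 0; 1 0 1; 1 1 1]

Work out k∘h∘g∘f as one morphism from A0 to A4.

Answer: [1 1 0; 0 0 0; 1 0 0]

Trace:
  e0=[1,0,0] f-->[1,0,0] g-->[0,0,1] h-->[0,1,0] k-->[1,0,1]
  e1=[0,1,0] f-->[0,1,0] g-->[0,1,0] h-->[1,0,1] k-->[1,0,0]
  e2=[0,0,1] f-->[0,0,0] g-->[0,0,0] h-->[0,0,0] k-->[0,0,0]
result: [1 1 0; 0 0 0; 1 0 0]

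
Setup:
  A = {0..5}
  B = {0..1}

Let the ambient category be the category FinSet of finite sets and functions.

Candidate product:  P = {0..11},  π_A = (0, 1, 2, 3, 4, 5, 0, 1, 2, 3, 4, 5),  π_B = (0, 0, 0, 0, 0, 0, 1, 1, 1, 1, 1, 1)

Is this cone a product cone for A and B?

|A|·|B| = 6·2 = 12;  |P| = 12
Check the pairing map k ↦ (π_A(k), π_B(k)):
  0 -> (0,0)
  1 -> (1,0)
  2 -> (2,0)
  3 -> (3,0)
  4 -> (4,0)
  5 -> (5,0)
  6 -> (0,1)
  7 -> (1,1)
  8 -> (2,1)
  9 -> (3,1)
  10 -> (4,1)
  11 -> (5,1)
distinct pairs in image: 12 / 12 needed
  → bijection onto A×B; projections well-typed.

Answer: VALID PRODUCT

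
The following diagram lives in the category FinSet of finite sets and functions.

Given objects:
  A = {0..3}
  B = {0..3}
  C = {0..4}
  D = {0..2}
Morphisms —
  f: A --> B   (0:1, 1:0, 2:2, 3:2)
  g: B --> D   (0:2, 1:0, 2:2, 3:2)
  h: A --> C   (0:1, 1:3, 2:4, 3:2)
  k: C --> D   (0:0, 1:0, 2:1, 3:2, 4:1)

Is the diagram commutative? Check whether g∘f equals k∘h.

Along f;g (path 1):
  0 f-->1 g-->0
  1 f-->0 g-->2
  2 f-->2 g-->2
  3 f-->2 g-->2
  result₁ = (0:0, 1:2, 2:2, 3:2)
Along h;k (path 2):
  0 h-->1 k-->0
  1 h-->3 k-->2
  2 h-->4 k-->1
  3 h-->2 k-->1
  result₂ = (0:0, 1:2, 2:1, 3:1)
Equal? differ; not commutative

Answer: DOES NOT COMMUTE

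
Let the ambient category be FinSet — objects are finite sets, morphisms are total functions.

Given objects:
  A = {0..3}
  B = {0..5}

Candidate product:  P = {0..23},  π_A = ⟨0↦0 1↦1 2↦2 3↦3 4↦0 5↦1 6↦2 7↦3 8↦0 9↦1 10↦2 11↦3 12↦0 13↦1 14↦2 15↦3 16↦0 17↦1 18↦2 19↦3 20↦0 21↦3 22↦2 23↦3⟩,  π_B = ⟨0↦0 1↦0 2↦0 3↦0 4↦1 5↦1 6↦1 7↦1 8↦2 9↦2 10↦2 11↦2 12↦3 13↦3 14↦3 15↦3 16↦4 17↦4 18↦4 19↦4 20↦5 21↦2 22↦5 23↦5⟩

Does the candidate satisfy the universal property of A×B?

|A|·|B| = 4·6 = 24;  |P| = 24
Check the pairing map k ↦ (π_A(k), π_B(k)):
  0 ↦ (0,0)
  1 ↦ (1,0)
  2 ↦ (2,0)
  3 ↦ (3,0)
  4 ↦ (0,1)
  5 ↦ (1,1)
  6 ↦ (2,1)
  7 ↦ (3,1)
  8 ↦ (0,2)
  9 ↦ (1,2)
  10 ↦ (2,2)
  11 ↦ (3,2)
  12 ↦ (0,3)
  13 ↦ (1,3)
  14 ↦ (2,3)
  15 ↦ (3,3)
  16 ↦ (0,4)
  17 ↦ (1,4)
  18 ↦ (2,4)
  19 ↦ (3,4)
  20 ↦ (0,5)
  21 ↦ (3,2)  ✗ repeats pair of k=11
  22 ↦ (2,5)
  23 ↦ (3,5)
distinct pairs in image: 23 / 24 needed
  → (3,2) hit at k=11 and k=21

Answer: NOT A VALID PRODUCT — duplicate pair at indices 11,21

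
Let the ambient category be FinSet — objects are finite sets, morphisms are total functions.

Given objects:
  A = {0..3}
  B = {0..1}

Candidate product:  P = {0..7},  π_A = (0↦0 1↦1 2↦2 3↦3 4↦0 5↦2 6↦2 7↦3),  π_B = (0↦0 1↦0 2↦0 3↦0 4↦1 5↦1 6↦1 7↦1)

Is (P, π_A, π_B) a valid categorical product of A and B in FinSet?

Answer: NOT A VALID PRODUCT — duplicate pair at indices 6,5

Derivation:
|A|·|B| = 4·2 = 8;  |P| = 8
Check the pairing map k ↦ (π_A(k), π_B(k)):
  0 ↦ (0,0)
  1 ↦ (1,0)
  2 ↦ (2,0)
  3 ↦ (3,0)
  4 ↦ (0,1)
  5 ↦ (2,1)
  6 ↦ (2,1)  ✗ repeats pair of k=5
  7 ↦ (3,1)
distinct pairs in image: 7 / 8 needed
  → (2,1) hit at k=5 and k=6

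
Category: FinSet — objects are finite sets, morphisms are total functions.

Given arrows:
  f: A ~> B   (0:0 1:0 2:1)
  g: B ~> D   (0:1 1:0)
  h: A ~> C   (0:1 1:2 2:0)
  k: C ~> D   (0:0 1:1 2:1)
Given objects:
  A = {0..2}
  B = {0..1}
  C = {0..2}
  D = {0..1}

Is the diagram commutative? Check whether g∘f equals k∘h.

Answer: COMMUTES

Work:
Path 1 = f;g:
  0 f~>0 g~>1
  1 f~>0 g~>1
  2 f~>1 g~>0
  ⟦path⟧₁ = (0:1 1:1 2:0)
Path 2 = h;k:
  0 h~>1 k~>1
  1 h~>2 k~>1
  2 h~>0 k~>0
  ⟦path⟧₂ = (0:1 1:1 2:0)
Equal? equal; square commutes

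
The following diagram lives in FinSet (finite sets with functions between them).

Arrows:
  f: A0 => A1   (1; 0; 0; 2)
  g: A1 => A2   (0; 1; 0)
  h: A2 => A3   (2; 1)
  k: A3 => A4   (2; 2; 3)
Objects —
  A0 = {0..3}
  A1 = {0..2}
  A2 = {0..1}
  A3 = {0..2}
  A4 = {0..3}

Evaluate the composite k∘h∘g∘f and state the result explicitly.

  0 f=>1 g=>1 h=>1 k=>2
  1 f=>0 g=>0 h=>2 k=>3
  2 f=>0 g=>0 h=>2 k=>3
  3 f=>2 g=>0 h=>2 k=>3
composite: (2; 3; 3; 3)

Answer: (2; 3; 3; 3)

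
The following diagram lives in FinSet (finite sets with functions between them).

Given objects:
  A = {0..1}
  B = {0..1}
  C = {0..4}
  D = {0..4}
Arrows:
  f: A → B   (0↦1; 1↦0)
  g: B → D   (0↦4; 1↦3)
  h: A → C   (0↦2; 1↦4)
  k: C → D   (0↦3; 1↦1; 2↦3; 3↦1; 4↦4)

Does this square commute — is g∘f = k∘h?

Answer: COMMUTES

Trace:
Along f;g (path 1):
  0 f→1 g→3
  1 f→0 g→4
  ⟦path⟧₁ = (0↦3; 1↦4)
Along h;k (path 2):
  0 h→2 k→3
  1 h→4 k→4
  ⟦path⟧₂ = (0↦3; 1↦4)
Equal? same morphism ✓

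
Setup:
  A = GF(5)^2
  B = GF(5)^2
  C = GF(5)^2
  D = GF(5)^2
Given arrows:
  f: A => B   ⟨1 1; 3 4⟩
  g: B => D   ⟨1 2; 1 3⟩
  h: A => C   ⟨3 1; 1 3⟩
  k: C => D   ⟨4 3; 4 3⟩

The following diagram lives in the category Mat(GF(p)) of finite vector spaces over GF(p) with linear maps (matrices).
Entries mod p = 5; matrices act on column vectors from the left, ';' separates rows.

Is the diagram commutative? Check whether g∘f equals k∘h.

Answer: DOES NOT COMMUTE

Work:
1) trace f;g:
  e0=⟨1,0⟩ f=>⟨1,3⟩ g=>⟨2,0⟩
  e1=⟨0,1⟩ f=>⟨1,4⟩ g=>⟨4,3⟩
  ⟦path⟧₁ = ⟨2 4; 0 3⟩
2) trace h;k:
  e0=⟨1,0⟩ h=>⟨3,1⟩ k=>⟨0,0⟩
  e1=⟨0,1⟩ h=>⟨1,3⟩ k=>⟨3,3⟩
  ⟦path⟧₂ = ⟨0 3; 0 3⟩
Equal? differ; not commutative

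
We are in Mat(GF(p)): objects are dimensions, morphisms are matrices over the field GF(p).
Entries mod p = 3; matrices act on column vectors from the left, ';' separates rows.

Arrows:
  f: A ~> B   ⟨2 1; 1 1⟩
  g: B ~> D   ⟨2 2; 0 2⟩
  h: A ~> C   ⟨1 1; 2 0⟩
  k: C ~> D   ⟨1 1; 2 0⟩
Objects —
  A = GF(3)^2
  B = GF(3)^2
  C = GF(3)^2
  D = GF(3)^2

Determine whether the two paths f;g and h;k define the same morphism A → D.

Path 1 = f;g:
  e0=[1,0] f~>[2,1] g~>[0,2]
  e1=[0,1] f~>[1,1] g~>[1,2]
  ⟦path⟧₁ = ⟨0 1; 2 2⟩
Path 2 = h;k:
  e0=[1,0] h~>[1,2] k~>[0,2]
  e1=[0,1] h~>[1,0] k~>[1,2]
  ⟦path⟧₂ = ⟨0 1; 2 2⟩
Equal? YES — commutes

Answer: COMMUTES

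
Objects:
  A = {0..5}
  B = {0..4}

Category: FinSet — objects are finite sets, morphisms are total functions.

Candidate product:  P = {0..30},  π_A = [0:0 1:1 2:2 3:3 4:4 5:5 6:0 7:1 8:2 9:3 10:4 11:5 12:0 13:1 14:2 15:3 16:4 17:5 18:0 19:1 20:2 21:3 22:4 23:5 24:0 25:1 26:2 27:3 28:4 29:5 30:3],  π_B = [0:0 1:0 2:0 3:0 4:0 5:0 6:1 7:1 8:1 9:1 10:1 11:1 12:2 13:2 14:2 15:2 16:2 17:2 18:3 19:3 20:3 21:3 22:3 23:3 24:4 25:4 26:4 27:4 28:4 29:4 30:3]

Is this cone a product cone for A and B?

|A|·|B| = 6·5 = 30;  |P| = 31
  → cardinalities differ; no bijection possible.

Answer: NOT A VALID PRODUCT — |P|=31 ≠ |A|·|B|=30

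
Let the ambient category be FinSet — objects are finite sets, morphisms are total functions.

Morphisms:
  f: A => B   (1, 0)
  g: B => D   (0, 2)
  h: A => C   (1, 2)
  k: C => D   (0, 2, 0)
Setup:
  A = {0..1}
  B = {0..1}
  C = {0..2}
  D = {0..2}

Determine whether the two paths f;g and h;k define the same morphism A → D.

1) trace f;g:
  0 f=>1 g=>2
  1 f=>0 g=>0
  ⟦path⟧₁ = (2, 0)
2) trace h;k:
  0 h=>1 k=>2
  1 h=>2 k=>0
  ⟦path⟧₂ = (2, 0)
Equal? same morphism ✓

Answer: COMMUTES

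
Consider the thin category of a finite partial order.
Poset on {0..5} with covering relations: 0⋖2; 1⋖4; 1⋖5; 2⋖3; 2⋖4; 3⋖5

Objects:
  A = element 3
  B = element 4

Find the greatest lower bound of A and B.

Lower bounds of A=3 and B=4: {0,2}
  0 <= 2
  2 <= 2
glb = 2

Answer: A∧B = 2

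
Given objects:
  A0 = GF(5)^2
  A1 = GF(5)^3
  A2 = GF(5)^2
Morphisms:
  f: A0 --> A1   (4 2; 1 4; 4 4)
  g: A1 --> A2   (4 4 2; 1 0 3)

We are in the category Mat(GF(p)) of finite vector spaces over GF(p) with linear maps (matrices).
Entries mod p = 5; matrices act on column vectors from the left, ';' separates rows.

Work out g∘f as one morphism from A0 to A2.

Answer: (3 2; 1 4)

Derivation:
  e0=⟨1,0⟩ f-->⟨4,1,4⟩ g-->⟨3,1⟩
  e1=⟨0,1⟩ f-->⟨2,4,4⟩ g-->⟨2,4⟩
⟦path⟧: (3 2; 1 4)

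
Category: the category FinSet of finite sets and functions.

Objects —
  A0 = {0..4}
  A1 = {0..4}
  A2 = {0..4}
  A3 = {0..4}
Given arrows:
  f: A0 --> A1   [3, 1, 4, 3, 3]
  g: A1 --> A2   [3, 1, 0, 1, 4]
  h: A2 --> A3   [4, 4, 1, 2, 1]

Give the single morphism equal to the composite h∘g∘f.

  0 f-->3 g-->1 h-->4
  1 f-->1 g-->1 h-->4
  2 f-->4 g-->4 h-->1
  3 f-->3 g-->1 h-->4
  4 f-->3 g-->1 h-->4
result: [4, 4, 1, 4, 4]

Answer: [4, 4, 1, 4, 4]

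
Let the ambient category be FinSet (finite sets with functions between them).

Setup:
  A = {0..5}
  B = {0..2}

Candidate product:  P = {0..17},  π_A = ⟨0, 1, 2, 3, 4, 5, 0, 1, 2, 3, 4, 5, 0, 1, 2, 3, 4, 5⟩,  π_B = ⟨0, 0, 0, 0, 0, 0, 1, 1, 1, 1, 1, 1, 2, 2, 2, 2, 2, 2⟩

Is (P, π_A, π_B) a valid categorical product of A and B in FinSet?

|A|·|B| = 6·3 = 18;  |P| = 18
Check the pairing map k ↦ (π_A(k), π_B(k)):
  0 ↦ (0,0)
  1 ↦ (1,0)
  2 ↦ (2,0)
  3 ↦ (3,0)
  4 ↦ (4,0)
  5 ↦ (5,0)
  6 ↦ (0,1)
  7 ↦ (1,1)
  8 ↦ (2,1)
  9 ↦ (3,1)
  10 ↦ (4,1)
  11 ↦ (5,1)
  12 ↦ (0,2)
  13 ↦ (1,2)
  14 ↦ (2,2)
  15 ↦ (3,2)
  16 ↦ (4,2)
  17 ↦ (5,2)
distinct pairs in image: 18 / 18 needed
  → bijection onto A×B; projections well-typed.

Answer: VALID PRODUCT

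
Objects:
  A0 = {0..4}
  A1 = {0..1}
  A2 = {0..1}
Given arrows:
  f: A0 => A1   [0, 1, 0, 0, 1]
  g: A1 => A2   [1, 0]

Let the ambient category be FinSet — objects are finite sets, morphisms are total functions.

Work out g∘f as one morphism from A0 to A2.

Answer: [1, 0, 1, 1, 0]

Derivation:
  0 f=>0 g=>1
  1 f=>1 g=>0
  2 f=>0 g=>1
  3 f=>0 g=>1
  4 f=>1 g=>0
result: [1, 0, 1, 1, 0]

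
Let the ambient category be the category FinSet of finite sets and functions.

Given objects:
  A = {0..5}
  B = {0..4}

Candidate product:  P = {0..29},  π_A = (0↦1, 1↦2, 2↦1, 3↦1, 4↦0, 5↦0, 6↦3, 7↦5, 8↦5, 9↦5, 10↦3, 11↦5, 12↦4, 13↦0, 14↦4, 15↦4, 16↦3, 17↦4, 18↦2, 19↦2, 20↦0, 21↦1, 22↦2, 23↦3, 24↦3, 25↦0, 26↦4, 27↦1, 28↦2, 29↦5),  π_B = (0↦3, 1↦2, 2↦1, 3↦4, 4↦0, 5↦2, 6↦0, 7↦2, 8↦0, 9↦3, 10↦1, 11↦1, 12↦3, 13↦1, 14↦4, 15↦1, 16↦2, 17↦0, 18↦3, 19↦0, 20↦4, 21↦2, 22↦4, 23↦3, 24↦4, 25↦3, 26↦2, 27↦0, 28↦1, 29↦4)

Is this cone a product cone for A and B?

|A|·|B| = 6·5 = 30;  |P| = 30
Check the pairing map k ↦ (π_A(k), π_B(k)):
  0 ↦ (1,3)
  1 ↦ (2,2)
  2 ↦ (1,1)
  3 ↦ (1,4)
  4 ↦ (0,0)
  5 ↦ (0,2)
  6 ↦ (3,0)
  7 ↦ (5,2)
  8 ↦ (5,0)
  9 ↦ (5,3)
  10 ↦ (3,1)
  11 ↦ (5,1)
  12 ↦ (4,3)
  13 ↦ (0,1)
  14 ↦ (4,4)
  15 ↦ (4,1)
  16 ↦ (3,2)
  17 ↦ (4,0)
  18 ↦ (2,3)
  19 ↦ (2,0)
  20 ↦ (0,4)
  21 ↦ (1,2)
  22 ↦ (2,4)
  23 ↦ (3,3)
  24 ↦ (3,4)
  25 ↦ (0,3)
  26 ↦ (4,2)
  27 ↦ (1,0)
  28 ↦ (2,1)
  29 ↦ (5,4)
distinct pairs in image: 30 / 30 needed
  → bijection onto A×B; projections well-typed.

Answer: VALID PRODUCT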